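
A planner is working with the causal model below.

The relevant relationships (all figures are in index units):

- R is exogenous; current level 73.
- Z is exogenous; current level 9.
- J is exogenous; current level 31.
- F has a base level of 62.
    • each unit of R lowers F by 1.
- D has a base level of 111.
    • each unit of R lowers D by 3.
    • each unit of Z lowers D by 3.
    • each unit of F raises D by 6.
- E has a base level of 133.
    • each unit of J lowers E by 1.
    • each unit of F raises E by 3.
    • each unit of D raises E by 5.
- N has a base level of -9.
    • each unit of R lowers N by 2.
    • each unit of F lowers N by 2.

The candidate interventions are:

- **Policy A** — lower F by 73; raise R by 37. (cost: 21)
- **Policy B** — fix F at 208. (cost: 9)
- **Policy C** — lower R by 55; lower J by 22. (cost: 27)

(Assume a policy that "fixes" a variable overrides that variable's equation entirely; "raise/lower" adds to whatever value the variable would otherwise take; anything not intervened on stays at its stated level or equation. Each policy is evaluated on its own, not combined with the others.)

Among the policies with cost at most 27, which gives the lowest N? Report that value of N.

Policy A (F − 73, R + 37):
  R = 73 + 37 = 110
  F = 62 − 110 (−73 from intervention) = -121
  N = -9 − 2·110 − 2·(-121) = 13
Policy B (F := 208):
  R = 73
  F = 208
  N = -9 − 2·73 − 2·208 = -571
Policy C (R − 55, J − 22):
  R = 73 − 55 = 18
  F = 62 − 18 = 44
  N = -9 − 2·18 − 2·44 = -133
Comparing — Policy A: N=13, Policy B: N=-571, Policy C: N=-133. Lowest is -571 (Policy B).

-571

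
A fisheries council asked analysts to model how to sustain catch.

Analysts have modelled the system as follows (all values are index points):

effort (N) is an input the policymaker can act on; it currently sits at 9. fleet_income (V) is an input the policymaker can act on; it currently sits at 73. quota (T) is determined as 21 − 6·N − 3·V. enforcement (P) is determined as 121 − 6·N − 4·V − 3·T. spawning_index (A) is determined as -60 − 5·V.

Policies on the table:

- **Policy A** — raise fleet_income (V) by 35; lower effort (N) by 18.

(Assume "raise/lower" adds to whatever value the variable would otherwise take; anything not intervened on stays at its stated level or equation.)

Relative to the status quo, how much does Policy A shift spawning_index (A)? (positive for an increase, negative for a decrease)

-175

Baseline:
  V = 73
  A = -60 − 5·73 = -425
Policy A (V + 35, N − 18):
  V = 73 + 35 = 108
  A = -60 − 5·108 = -600
Change in A: -600 − (-425) = -175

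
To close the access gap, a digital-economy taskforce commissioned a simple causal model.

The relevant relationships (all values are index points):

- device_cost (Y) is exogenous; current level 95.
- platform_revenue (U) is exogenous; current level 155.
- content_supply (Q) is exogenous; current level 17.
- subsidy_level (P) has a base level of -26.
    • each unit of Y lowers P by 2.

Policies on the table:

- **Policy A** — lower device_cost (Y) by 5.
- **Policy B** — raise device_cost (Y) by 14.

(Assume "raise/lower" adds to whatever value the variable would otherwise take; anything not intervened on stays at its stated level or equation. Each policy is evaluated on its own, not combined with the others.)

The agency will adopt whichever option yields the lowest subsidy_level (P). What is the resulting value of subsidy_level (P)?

Policy A (Y − 5):
  Y = 95 − 5 = 90
  P = -26 − 2·90 = -206
Policy B (Y + 14):
  Y = 95 + 14 = 109
  P = -26 − 2·109 = -244
Comparing — Policy A: P=-206, Policy B: P=-244. Lowest is -244 (Policy B).

-244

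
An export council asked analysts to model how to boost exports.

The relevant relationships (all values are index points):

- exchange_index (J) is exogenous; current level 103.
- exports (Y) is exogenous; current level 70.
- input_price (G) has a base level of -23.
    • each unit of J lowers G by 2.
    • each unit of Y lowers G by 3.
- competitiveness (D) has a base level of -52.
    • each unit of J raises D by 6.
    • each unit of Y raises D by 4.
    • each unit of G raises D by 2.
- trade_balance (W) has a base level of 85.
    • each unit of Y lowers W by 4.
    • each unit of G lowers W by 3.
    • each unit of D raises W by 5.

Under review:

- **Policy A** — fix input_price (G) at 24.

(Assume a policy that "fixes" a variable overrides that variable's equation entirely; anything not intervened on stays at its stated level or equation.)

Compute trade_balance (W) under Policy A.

4203

Policy A (G := 24):
  J = 103
  Y = 70
  G = 24
  D = -52 + 6·103 + 4·70 + 2·24 = 894
  W = 85 − 4·70 − 3·24 + 5·894 = 4203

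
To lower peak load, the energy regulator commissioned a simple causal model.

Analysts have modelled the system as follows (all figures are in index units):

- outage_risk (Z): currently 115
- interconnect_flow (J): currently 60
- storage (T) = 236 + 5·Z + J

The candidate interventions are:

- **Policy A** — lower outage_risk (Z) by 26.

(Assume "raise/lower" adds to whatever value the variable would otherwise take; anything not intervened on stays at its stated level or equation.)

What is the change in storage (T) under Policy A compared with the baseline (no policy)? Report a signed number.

Baseline:
  Z = 115
  J = 60
  T = 236 + 5·115 + 60 = 871
Policy A (Z − 26):
  Z = 115 − 26 = 89
  J = 60
  T = 236 + 5·89 + 60 = 741
Change in T: 741 − 871 = -130

-130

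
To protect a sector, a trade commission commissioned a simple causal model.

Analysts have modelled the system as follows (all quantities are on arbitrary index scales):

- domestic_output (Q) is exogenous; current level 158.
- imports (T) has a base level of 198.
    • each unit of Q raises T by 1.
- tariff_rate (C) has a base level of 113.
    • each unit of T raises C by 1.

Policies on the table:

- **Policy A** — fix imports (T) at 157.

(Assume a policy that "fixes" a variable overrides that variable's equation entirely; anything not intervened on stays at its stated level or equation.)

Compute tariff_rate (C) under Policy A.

270

Policy A (T := 157):
  Q = 158
  T = 157
  C = 113 + 157 = 270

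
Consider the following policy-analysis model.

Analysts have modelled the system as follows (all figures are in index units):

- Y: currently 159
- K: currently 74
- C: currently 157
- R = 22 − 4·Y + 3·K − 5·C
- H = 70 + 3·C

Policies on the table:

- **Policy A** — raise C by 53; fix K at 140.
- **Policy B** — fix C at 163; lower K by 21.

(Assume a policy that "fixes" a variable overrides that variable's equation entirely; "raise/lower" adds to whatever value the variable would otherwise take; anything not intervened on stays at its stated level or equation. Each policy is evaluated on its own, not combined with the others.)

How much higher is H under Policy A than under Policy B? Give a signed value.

Policy A (C + 53, K := 140):
  C = 157 + 53 = 210
  H = 70 + 3·210 = 700
Policy B (C := 163, K − 21):
  C = 163
  H = 70 + 3·163 = 559
H: 700 − 559 = 141

141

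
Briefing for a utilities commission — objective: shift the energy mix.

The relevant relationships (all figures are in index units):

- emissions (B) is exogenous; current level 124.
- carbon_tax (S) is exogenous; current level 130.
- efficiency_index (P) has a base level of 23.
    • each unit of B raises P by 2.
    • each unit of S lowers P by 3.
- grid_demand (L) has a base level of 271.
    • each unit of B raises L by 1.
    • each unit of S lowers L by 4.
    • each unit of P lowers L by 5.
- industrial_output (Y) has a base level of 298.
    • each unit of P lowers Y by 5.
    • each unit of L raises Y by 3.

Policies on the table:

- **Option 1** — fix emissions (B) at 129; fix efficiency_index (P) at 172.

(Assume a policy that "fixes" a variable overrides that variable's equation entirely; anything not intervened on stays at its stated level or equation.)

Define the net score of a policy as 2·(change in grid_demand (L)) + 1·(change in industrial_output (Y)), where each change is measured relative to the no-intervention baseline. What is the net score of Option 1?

-8705

Baseline:
  B = 124
  S = 130
  P = 23 + 2·124 − 3·130 = -119
  L = 271 + 124 − 4·130 − 5·(-119) = 470
  Y = 298 − 5·(-119) + 3·470 = 2303
Option 1 (B := 129, P := 172):
  B = 129
  S = 130
  P = 172
  L = 271 + 129 − 4·130 − 5·172 = -980
  Y = 298 − 5·172 + 3·(-980) = -3502
ΔL = -980 − 470 = -1450; ΔY = -3502 − 2303 = -5805
Score = 2·(-1450) + 1·(-5805) = -8705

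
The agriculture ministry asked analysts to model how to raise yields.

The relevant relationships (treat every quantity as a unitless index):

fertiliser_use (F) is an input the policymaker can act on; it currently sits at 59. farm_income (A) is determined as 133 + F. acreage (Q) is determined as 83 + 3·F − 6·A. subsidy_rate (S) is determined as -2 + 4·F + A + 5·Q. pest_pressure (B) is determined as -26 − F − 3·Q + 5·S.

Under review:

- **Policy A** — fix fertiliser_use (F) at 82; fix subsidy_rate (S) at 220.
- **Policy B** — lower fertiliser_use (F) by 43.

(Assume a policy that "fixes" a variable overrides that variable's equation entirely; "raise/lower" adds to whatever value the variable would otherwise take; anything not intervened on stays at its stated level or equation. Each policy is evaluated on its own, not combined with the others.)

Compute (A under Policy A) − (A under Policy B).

66

Policy A (F := 82, S := 220):
  F = 82
  A = 133 + 82 = 215
Policy B (F − 43):
  F = 59 − 43 = 16
  A = 133 + 16 = 149
A: 215 − 149 = 66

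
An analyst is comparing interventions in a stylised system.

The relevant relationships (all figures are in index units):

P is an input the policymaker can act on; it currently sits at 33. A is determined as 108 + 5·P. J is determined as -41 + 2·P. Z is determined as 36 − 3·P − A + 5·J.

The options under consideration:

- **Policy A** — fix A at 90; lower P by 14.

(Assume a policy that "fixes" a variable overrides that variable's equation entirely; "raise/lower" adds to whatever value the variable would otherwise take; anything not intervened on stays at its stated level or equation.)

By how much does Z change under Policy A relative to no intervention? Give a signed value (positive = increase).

Baseline:
  P = 33
  A = 108 + 5·33 = 273
  J = -41 + 2·33 = 25
  Z = 36 − 3·33 − 273 + 5·25 = -211
Policy A (A := 90, P − 14):
  P = 33 − 14 = 19
  A = 90
  J = -41 + 2·19 = -3
  Z = 36 − 3·19 − 90 + 5·(-3) = -126
Change in Z: -126 − (-211) = 85

85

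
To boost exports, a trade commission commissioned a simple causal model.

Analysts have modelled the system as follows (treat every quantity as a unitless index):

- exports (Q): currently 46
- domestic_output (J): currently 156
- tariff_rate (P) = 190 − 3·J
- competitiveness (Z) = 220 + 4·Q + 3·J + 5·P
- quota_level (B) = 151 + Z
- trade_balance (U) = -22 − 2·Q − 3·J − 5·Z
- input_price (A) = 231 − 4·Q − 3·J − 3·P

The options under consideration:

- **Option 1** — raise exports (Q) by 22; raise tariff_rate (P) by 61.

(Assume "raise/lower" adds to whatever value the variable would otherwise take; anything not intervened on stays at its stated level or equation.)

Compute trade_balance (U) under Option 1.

-1

Option 1 (Q + 22, P + 61):
  Q = 46 + 22 = 68
  J = 156
  P = 190 − 3·156 (+61 from intervention) = -217
  Z = 220 + 4·68 + 3·156 + 5·(-217) = -125
  U = -22 − 2·68 − 3·156 − 5·(-125) = -1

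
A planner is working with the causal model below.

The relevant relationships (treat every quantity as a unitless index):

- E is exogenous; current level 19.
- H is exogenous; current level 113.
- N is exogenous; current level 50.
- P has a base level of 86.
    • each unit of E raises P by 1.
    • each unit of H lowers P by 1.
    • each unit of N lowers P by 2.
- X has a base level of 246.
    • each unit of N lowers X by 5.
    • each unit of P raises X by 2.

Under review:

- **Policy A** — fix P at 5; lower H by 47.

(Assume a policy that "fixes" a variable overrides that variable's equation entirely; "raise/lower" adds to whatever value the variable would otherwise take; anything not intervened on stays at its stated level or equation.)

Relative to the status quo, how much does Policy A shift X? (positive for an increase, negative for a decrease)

226

Baseline:
  E = 19
  H = 113
  N = 50
  P = 86 + 19 − 113 − 2·50 = -108
  X = 246 − 5·50 + 2·(-108) = -220
Policy A (P := 5, H − 47):
  E = 19
  H = 113 − 47 = 66
  N = 50
  P = 5
  X = 246 − 5·50 + 2·5 = 6
Change in X: 6 − (-220) = 226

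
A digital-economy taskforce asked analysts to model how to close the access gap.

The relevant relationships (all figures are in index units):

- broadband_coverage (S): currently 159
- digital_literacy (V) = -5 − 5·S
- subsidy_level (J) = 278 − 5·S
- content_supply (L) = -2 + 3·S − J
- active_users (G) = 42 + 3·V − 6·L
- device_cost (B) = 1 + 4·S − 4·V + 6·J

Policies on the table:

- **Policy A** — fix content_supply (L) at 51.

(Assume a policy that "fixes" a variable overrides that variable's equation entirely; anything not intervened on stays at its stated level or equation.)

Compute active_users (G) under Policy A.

-2664

Policy A (L := 51):
  S = 159
  V = -5 − 5·159 = -800
  J = 278 − 5·159 = -517
  L = 51
  G = 42 + 3·(-800) − 6·51 = -2664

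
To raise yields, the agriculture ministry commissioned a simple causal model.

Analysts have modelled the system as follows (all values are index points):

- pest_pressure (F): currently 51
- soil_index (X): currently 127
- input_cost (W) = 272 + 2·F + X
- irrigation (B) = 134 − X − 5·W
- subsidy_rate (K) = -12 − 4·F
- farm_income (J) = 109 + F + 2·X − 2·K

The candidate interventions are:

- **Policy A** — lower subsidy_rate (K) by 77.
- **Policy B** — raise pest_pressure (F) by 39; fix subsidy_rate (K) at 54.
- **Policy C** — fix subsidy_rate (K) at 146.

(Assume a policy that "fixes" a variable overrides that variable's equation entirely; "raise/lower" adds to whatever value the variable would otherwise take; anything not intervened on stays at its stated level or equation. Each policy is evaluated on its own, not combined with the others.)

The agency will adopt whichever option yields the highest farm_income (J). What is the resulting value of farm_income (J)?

Policy A (K − 77):
  F = 51
  X = 127
  K = -12 − 4·51 (−77 from intervention) = -293
  J = 109 + 51 + 2·127 − 2·(-293) = 1000
Policy B (F + 39, K := 54):
  F = 51 + 39 = 90
  X = 127
  K = 54
  J = 109 + 90 + 2·127 − 2·54 = 345
Policy C (K := 146):
  F = 51
  X = 127
  K = 146
  J = 109 + 51 + 2·127 − 2·146 = 122
Comparing — Policy A: J=1000, Policy B: J=345, Policy C: J=122. Highest is 1000 (Policy A).

1000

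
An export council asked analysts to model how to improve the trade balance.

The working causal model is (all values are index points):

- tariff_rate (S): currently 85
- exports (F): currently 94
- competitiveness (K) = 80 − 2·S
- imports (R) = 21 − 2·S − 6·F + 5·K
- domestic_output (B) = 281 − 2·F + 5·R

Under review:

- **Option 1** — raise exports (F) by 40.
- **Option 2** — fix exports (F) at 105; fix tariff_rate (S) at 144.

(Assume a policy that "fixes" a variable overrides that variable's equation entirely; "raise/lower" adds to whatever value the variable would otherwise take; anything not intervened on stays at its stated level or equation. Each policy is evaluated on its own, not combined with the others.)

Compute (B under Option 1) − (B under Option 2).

Option 1 (F + 40):
  S = 85
  F = 94 + 40 = 134
  K = 80 − 2·85 = -90
  R = 21 − 2·85 − 6·134 + 5·(-90) = -1403
  B = 281 − 2·134 + 5·(-1403) = -7002
Option 2 (F := 105, S := 144):
  S = 144
  F = 105
  K = 80 − 2·144 = -208
  R = 21 − 2·144 − 6·105 + 5·(-208) = -1937
  B = 281 − 2·105 + 5·(-1937) = -9614
B: -7002 − (-9614) = 2612

2612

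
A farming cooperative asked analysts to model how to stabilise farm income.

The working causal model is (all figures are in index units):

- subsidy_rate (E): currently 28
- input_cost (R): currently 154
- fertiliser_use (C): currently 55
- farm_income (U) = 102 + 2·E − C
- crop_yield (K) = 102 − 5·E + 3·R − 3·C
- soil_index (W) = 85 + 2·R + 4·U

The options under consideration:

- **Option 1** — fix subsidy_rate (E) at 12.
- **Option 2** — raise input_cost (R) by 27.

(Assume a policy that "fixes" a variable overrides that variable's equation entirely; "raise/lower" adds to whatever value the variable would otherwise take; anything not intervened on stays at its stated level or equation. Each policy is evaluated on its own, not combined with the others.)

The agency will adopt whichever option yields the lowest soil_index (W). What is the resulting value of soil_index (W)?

Option 1 (E := 12):
  E = 12
  R = 154
  C = 55
  U = 102 + 2·12 − 55 = 71
  W = 85 + 2·154 + 4·71 = 677
Option 2 (R + 27):
  E = 28
  R = 154 + 27 = 181
  C = 55
  U = 102 + 2·28 − 55 = 103
  W = 85 + 2·181 + 4·103 = 859
Comparing — Option 1: W=677, Option 2: W=859. Lowest is 677 (Option 1).

677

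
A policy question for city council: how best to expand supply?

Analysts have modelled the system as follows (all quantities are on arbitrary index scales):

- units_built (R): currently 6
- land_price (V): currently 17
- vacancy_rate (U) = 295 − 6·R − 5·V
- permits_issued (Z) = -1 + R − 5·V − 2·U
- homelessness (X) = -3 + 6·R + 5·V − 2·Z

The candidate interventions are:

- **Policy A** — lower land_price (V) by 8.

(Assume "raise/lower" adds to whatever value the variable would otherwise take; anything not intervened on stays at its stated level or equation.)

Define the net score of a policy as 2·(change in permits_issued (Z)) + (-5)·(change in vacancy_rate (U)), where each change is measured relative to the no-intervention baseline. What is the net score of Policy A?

Baseline:
  R = 6
  V = 17
  U = 295 − 6·6 − 5·17 = 174
  Z = -1 + 6 − 5·17 − 2·174 = -428
Policy A (V − 8):
  R = 6
  V = 17 − 8 = 9
  U = 295 − 6·6 − 5·9 = 214
  Z = -1 + 6 − 5·9 − 2·214 = -468
ΔZ = -468 − (-428) = -40; ΔU = 214 − 174 = 40
Score = 2·(-40) + (-5)·40 = -280

-280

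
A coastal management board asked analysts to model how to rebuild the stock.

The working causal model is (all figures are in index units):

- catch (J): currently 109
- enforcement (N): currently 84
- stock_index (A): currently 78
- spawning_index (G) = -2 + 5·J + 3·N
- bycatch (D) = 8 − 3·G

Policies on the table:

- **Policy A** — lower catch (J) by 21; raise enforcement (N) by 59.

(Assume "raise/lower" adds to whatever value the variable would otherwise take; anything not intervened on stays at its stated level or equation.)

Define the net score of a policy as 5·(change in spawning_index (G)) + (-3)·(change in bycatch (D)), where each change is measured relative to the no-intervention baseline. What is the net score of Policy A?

1008

Baseline:
  J = 109
  N = 84
  G = -2 + 5·109 + 3·84 = 795
  D = 8 − 3·795 = -2377
Policy A (J − 21, N + 59):
  J = 109 − 21 = 88
  N = 84 + 59 = 143
  G = -2 + 5·88 + 3·143 = 867
  D = 8 − 3·867 = -2593
ΔG = 867 − 795 = 72; ΔD = -2593 − (-2377) = -216
Score = 5·72 + (-3)·(-216) = 1008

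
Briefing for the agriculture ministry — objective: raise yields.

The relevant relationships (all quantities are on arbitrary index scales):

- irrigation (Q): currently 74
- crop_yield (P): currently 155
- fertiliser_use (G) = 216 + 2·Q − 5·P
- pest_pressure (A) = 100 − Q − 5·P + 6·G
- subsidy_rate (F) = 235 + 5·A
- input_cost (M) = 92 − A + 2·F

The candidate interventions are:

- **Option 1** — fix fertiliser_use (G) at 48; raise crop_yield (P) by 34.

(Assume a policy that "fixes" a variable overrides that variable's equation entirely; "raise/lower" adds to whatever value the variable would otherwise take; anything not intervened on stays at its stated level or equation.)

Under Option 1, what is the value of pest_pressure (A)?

-631

Option 1 (G := 48, P + 34):
  Q = 74
  P = 155 + 34 = 189
  G = 48
  A = 100 − 74 − 5·189 + 6·48 = -631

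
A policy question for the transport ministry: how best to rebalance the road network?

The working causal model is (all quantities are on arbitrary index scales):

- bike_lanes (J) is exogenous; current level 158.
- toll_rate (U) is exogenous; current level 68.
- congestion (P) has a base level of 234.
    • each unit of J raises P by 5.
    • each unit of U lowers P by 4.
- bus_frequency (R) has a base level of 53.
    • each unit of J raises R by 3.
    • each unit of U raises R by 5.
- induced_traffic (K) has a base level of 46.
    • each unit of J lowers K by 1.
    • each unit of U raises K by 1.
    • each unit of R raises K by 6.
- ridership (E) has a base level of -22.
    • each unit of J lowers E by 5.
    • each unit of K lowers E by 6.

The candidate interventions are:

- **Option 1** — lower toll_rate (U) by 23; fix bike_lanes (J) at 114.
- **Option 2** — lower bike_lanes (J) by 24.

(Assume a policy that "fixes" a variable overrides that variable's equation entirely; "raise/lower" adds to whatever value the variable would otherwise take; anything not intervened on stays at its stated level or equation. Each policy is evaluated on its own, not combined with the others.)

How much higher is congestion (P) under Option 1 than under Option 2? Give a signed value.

Option 1 (U − 23, J := 114):
  J = 114
  U = 68 − 23 = 45
  P = 234 + 5·114 − 4·45 = 624
Option 2 (J − 24):
  J = 158 − 24 = 134
  U = 68
  P = 234 + 5·134 − 4·68 = 632
P: 624 − 632 = -8

-8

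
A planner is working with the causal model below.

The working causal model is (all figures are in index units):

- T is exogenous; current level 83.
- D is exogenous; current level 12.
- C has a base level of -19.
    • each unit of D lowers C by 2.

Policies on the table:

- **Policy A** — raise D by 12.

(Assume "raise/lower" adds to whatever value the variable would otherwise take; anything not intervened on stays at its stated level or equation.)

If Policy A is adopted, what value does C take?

-67

Policy A (D + 12):
  D = 12 + 12 = 24
  C = -19 − 2·24 = -67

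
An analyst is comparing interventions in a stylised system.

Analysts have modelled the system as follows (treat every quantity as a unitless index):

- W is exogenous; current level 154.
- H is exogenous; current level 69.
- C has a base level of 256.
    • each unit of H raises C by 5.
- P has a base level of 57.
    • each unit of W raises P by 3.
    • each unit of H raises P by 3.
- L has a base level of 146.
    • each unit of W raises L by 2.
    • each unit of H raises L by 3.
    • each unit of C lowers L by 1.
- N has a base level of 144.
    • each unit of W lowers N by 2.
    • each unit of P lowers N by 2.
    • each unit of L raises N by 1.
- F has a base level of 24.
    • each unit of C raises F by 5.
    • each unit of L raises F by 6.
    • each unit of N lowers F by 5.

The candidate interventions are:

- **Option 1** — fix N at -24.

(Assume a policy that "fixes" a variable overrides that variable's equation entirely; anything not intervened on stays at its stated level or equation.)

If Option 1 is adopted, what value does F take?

3509

Option 1 (N := -24):
  W = 154
  H = 69
  C = 256 + 5·69 = 601
  P = 57 + 3·154 + 3·69 = 726
  L = 146 + 2·154 + 3·69 − 601 = 60
  N = -24
  F = 24 + 5·601 + 6·60 − 5·(-24) = 3509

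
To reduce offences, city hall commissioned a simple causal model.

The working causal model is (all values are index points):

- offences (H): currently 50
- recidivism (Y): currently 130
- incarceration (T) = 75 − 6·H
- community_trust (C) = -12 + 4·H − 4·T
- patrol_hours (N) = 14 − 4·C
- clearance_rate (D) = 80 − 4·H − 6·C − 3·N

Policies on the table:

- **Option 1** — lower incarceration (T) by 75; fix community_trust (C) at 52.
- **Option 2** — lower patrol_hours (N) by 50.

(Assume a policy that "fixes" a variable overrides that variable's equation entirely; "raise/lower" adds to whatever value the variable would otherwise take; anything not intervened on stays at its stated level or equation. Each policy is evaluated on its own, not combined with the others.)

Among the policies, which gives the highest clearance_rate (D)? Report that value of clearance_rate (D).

6516

Option 1 (T − 75, C := 52):
  H = 50
  T = 75 − 6·50 (−75 from intervention) = -300
  C = 52
  N = 14 − 4·52 = -194
  D = 80 − 4·50 − 6·52 − 3·(-194) = 150
Option 2 (N − 50):
  H = 50
  T = 75 − 6·50 = -225
  C = -12 + 4·50 − 4·(-225) = 1088
  N = 14 − 4·1088 (−50 from intervention) = -4388
  D = 80 − 4·50 − 6·1088 − 3·(-4388) = 6516
Comparing — Option 1: D=150, Option 2: D=6516. Highest is 6516 (Option 2).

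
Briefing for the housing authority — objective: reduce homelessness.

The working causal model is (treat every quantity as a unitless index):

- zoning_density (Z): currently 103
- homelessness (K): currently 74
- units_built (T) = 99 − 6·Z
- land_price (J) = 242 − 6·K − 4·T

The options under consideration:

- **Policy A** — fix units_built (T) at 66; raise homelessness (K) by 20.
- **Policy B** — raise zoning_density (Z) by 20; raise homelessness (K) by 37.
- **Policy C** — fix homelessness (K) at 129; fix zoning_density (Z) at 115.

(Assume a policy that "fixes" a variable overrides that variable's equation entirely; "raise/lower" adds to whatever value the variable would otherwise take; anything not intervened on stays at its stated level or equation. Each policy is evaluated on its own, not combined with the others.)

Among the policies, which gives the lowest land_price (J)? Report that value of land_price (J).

Policy A (T := 66, K + 20):
  Z = 103
  K = 74 + 20 = 94
  T = 66
  J = 242 − 6·94 − 4·66 = -586
Policy B (Z + 20, K + 37):
  Z = 103 + 20 = 123
  K = 74 + 37 = 111
  T = 99 − 6·123 = -639
  J = 242 − 6·111 − 4·(-639) = 2132
Policy C (K := 129, Z := 115):
  Z = 115
  K = 129
  T = 99 − 6·115 = -591
  J = 242 − 6·129 − 4·(-591) = 1832
Comparing — Policy A: J=-586, Policy B: J=2132, Policy C: J=1832. Lowest is -586 (Policy A).

-586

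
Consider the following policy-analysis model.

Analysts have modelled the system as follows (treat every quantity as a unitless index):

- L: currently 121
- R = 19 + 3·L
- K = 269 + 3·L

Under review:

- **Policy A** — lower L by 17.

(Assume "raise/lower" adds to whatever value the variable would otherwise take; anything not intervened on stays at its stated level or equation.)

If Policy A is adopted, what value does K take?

581

Policy A (L − 17):
  L = 121 − 17 = 104
  K = 269 + 3·104 = 581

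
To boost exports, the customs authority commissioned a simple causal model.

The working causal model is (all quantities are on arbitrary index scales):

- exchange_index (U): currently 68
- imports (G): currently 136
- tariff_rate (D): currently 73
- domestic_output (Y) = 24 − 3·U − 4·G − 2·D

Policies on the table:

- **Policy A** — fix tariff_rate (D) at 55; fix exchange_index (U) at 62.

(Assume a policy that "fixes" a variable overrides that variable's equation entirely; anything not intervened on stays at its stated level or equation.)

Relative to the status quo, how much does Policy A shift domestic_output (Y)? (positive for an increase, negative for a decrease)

Baseline:
  U = 68
  G = 136
  D = 73
  Y = 24 − 3·68 − 4·136 − 2·73 = -870
Policy A (D := 55, U := 62):
  U = 62
  G = 136
  D = 55
  Y = 24 − 3·62 − 4·136 − 2·55 = -816
Change in Y: -816 − (-870) = 54

54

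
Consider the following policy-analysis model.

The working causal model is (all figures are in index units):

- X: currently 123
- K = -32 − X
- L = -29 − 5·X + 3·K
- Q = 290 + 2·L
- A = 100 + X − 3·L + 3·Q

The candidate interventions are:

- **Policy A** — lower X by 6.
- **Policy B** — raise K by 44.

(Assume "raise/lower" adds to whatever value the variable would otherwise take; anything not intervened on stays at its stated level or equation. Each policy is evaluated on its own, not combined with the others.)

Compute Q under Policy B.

-1664

Policy B (K + 44):
  X = 123
  K = -32 − 123 (+44 from intervention) = -111
  L = -29 − 5·123 + 3·(-111) = -977
  Q = 290 + 2·(-977) = -1664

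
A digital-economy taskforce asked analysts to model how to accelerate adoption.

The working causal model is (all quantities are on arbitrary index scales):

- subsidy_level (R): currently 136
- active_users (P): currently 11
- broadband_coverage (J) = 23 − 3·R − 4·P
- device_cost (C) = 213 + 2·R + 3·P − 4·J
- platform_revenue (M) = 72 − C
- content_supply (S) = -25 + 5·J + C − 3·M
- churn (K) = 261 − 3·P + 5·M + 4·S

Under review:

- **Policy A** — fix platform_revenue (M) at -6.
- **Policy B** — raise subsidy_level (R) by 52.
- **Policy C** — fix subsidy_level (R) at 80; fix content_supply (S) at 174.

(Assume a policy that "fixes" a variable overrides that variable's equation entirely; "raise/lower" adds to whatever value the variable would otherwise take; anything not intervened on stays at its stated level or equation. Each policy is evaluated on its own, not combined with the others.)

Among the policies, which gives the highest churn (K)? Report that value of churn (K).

20506

Policy A (M := -6):
  R = 136
  P = 11
  J = 23 − 3·136 − 4·11 = -429
  C = 213 + 2·136 + 3·11 − 4·(-429) = 2234
  M = -6
  S = -25 + 5·(-429) + 2234 − 3·(-6) = 82
  K = 261 − 3·11 + 5·(-6) + 4·82 = 526
Policy B (R + 52):
  R = 136 + 52 = 188
  P = 11
  J = 23 − 3·188 − 4·11 = -585
  C = 213 + 2·188 + 3·11 − 4·(-585) = 2962
  M = 72 − 2962 = -2890
  S = -25 + 5·(-585) + 2962 − 3·(-2890) = 8682
  K = 261 − 3·11 + 5·(-2890) + 4·8682 = 20506
Policy C (R := 80, S := 174):
  R = 80
  P = 11
  J = 23 − 3·80 − 4·11 = -261
  C = 213 + 2·80 + 3·11 − 4·(-261) = 1450
  M = 72 − 1450 = -1378
  S = 174
  K = 261 − 3·11 + 5·(-1378) + 4·174 = -5966
Comparing — Policy A: K=526, Policy B: K=20506, Policy C: K=-5966. Highest is 20506 (Policy B).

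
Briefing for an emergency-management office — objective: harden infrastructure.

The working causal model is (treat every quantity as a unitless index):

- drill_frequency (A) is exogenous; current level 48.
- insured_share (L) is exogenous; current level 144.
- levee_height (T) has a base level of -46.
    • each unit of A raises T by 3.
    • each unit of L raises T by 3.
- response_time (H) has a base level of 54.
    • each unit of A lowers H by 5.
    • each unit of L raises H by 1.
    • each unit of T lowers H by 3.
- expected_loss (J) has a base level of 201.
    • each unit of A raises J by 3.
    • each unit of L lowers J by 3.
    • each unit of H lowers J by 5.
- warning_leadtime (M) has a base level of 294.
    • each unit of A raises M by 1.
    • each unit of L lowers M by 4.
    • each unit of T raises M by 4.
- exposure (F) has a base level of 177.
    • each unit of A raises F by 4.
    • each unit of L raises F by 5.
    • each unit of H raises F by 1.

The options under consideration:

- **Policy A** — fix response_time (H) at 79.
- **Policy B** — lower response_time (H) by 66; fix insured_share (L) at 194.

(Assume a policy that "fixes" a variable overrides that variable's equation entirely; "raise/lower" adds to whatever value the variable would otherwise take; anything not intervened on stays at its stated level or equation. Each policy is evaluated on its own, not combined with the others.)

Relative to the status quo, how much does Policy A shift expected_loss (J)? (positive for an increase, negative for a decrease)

Baseline:
  A = 48
  L = 144
  T = -46 + 3·48 + 3·144 = 530
  H = 54 − 5·48 + 144 − 3·530 = -1632
  J = 201 + 3·48 − 3·144 − 5·(-1632) = 8073
Policy A (H := 79):
  A = 48
  L = 144
  T = -46 + 3·48 + 3·144 = 530
  H = 79
  J = 201 + 3·48 − 3·144 − 5·79 = -482
Change in J: -482 − 8073 = -8555

-8555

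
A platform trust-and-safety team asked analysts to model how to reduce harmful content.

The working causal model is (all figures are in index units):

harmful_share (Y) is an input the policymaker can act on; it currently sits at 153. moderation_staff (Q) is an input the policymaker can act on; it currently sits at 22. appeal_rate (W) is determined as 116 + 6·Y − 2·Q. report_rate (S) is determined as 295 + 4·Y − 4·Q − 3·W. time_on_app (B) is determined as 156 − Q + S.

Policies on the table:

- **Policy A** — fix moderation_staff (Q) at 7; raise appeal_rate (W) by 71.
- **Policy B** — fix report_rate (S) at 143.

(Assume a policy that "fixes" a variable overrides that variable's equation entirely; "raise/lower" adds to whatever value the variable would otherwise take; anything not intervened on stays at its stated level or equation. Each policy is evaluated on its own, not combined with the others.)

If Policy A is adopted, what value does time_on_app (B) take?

-2245

Policy A (Q := 7, W + 71):
  Y = 153
  Q = 7
  W = 116 + 6·153 − 2·7 (+71 from intervention) = 1091
  S = 295 + 4·153 − 4·7 − 3·1091 = -2394
  B = 156 − 7 + (-2394) = -2245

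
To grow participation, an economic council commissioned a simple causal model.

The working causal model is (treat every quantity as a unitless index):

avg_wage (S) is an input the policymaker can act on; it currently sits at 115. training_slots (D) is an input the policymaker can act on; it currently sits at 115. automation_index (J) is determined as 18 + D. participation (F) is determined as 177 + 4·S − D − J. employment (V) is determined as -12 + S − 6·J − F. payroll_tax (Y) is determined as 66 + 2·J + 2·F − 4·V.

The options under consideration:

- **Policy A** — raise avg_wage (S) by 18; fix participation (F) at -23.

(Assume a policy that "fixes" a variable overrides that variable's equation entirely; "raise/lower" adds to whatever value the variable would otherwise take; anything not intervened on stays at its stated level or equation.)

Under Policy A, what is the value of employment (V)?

Policy A (S + 18, F := -23):
  S = 115 + 18 = 133
  D = 115
  J = 18 + 115 = 133
  F = -23
  V = -12 + 133 − 6·133 − (-23) = -654

-654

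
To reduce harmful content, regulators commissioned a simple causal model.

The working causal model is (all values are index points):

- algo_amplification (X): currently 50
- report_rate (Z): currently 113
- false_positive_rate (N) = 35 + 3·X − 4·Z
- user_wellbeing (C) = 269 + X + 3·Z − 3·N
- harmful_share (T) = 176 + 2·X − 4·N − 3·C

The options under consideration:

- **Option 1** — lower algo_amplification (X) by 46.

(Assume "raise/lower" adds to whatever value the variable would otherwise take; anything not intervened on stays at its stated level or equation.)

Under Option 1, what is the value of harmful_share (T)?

Option 1 (X − 46):
  X = 50 − 46 = 4
  Z = 113
  N = 35 + 3·4 − 4·113 = -405
  C = 269 + 4 + 3·113 − 3·(-405) = 1827
  T = 176 + 2·4 − 4·(-405) − 3·1827 = -3677

-3677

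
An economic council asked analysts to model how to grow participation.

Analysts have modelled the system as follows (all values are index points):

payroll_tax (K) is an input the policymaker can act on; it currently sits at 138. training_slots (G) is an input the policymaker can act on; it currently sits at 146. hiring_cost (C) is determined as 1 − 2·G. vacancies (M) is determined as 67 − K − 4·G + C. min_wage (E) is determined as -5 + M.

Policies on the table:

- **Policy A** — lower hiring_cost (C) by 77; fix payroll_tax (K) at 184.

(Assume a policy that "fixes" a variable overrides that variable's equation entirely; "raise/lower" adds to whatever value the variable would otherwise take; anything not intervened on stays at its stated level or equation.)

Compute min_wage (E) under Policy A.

Policy A (C − 77, K := 184):
  K = 184
  G = 146
  C = 1 − 2·146 (−77 from intervention) = -368
  M = 67 − 184 − 4·146 + (-368) = -1069
  E = -5 + (-1069) = -1074

-1074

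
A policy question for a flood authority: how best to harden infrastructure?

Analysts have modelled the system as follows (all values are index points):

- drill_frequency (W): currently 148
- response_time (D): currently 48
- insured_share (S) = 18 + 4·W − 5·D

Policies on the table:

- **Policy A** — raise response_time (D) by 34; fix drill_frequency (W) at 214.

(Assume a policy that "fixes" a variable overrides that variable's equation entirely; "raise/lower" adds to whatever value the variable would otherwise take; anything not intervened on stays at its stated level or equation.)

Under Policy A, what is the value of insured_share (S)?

Policy A (D + 34, W := 214):
  W = 214
  D = 48 + 34 = 82
  S = 18 + 4·214 − 5·82 = 464

464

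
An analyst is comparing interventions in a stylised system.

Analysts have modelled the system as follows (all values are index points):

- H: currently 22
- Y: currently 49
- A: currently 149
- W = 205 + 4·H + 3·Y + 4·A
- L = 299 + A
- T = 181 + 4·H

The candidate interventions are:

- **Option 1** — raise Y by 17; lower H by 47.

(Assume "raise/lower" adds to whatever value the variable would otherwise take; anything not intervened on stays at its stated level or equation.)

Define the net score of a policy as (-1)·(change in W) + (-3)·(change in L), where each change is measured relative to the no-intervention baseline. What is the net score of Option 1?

Baseline:
  H = 22
  Y = 49
  A = 149
  W = 205 + 4·22 + 3·49 + 4·149 = 1036
  L = 299 + 149 = 448
Option 1 (Y + 17, H − 47):
  H = 22 − 47 = -25
  Y = 49 + 17 = 66
  A = 149
  W = 205 + 4·(-25) + 3·66 + 4·149 = 899
  L = 299 + 149 = 448
ΔW = 899 − 1036 = -137; ΔL = 448 − 448 = 0
Score = (-1)·(-137) + (-3)·0 = 137

137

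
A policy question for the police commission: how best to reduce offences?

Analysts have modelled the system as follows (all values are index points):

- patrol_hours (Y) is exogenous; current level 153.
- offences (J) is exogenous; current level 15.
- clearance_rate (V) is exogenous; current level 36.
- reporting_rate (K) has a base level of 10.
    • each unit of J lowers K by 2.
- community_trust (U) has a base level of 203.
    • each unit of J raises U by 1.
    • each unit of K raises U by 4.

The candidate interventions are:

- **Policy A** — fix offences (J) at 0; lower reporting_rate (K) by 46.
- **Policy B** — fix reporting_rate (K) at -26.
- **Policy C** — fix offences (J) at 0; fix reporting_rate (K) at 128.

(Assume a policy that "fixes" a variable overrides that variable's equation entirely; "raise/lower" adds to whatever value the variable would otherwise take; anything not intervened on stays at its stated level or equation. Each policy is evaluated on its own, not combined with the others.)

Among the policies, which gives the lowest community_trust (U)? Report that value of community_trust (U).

Policy A (J := 0, K − 46):
  J = 0
  K = 10 − 2·0 (−46 from intervention) = -36
  U = 203 + 0 + 4·(-36) = 59
Policy B (K := -26):
  J = 15
  K = -26
  U = 203 + 15 + 4·(-26) = 114
Policy C (J := 0, K := 128):
  J = 0
  K = 128
  U = 203 + 0 + 4·128 = 715
Comparing — Policy A: U=59, Policy B: U=114, Policy C: U=715. Lowest is 59 (Policy A).

59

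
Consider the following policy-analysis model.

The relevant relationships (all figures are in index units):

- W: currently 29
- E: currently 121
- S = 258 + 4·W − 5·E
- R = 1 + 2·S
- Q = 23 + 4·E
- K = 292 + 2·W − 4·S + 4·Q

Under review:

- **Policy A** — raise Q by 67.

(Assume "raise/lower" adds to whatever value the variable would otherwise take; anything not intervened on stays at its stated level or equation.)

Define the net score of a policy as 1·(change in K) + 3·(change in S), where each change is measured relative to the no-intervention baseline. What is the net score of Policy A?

268

Baseline:
  W = 29
  E = 121
  S = 258 + 4·29 − 5·121 = -231
  Q = 23 + 4·121 = 507
  K = 292 + 2·29 − 4·(-231) + 4·507 = 3302
Policy A (Q + 67):
  W = 29
  E = 121
  S = 258 + 4·29 − 5·121 = -231
  Q = 23 + 4·121 (+67 from intervention) = 574
  K = 292 + 2·29 − 4·(-231) + 4·574 = 3570
ΔK = 3570 − 3302 = 268; ΔS = -231 − (-231) = 0
Score = 1·268 + 3·0 = 268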